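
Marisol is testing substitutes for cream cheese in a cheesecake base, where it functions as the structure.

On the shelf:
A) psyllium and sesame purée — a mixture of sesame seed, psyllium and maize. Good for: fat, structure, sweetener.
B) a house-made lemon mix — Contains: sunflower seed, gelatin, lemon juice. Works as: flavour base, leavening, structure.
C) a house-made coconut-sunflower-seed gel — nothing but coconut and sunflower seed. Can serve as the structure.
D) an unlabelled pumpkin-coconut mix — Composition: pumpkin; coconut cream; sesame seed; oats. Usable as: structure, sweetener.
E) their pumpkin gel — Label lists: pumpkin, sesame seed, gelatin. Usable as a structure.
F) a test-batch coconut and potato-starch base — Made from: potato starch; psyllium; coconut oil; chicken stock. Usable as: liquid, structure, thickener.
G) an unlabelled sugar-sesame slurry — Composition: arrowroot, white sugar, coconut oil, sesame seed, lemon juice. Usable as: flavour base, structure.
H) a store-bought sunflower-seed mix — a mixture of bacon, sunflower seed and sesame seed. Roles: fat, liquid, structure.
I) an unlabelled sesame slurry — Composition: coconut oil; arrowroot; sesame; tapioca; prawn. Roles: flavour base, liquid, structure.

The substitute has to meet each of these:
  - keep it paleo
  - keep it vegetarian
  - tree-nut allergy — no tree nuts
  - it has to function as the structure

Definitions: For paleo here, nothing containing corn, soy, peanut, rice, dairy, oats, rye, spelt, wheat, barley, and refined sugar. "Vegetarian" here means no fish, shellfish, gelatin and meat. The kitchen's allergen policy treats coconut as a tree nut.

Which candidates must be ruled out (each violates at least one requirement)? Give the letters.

A, B, C, D, E, F, G, H, I

A: has maize, so not paleo — no
B: has gelatin, so not vegetarian — no
C: has coconut, so not tree-nut-free — no
D: has oats, so not paleo; has coconut cream, so not tree-nut-free — out
E: has gelatin, so not vegetarian — reject
F: has chicken stock, so not vegetarian; has coconut oil, so not tree-nut-free — reject
G: has white sugar, so not paleo; has coconut oil, so not tree-nut-free — reject
H: has bacon, so not vegetarian — no
I: has prawn, so not vegetarian; has coconut oil, so not tree-nut-free — reject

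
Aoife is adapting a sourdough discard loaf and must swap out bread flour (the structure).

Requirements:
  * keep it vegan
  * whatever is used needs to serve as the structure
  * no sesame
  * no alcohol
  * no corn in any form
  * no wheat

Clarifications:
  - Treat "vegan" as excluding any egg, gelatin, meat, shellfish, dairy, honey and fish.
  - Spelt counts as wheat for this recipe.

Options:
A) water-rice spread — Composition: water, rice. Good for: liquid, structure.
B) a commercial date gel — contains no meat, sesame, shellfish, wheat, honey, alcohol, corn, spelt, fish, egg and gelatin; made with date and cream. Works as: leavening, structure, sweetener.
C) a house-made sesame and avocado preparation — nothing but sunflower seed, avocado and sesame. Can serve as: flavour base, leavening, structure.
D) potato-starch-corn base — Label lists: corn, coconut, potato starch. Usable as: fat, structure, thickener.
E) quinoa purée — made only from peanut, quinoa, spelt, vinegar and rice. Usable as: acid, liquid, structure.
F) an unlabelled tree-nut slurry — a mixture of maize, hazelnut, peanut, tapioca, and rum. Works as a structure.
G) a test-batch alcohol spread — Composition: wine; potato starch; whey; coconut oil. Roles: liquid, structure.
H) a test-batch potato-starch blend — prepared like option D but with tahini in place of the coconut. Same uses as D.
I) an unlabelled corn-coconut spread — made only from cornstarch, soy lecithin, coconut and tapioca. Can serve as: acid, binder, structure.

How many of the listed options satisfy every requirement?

A: only rice and water; none excluded — keep
B: has cream, so not vegan — out
C: has sesame, so not sesame-free — reject
D: has corn, so not corn-free — no
E: has spelt, so not wheat-free — no
F: has maize, so not corn-free; has rum, so not alcohol-free — reject
G: has whey, so not vegan; has wine, so not alcohol-free — no
H: has tahini, so not sesame-free; has corn, so not corn-free — out
I: has cornstarch, so not corn-free — no

1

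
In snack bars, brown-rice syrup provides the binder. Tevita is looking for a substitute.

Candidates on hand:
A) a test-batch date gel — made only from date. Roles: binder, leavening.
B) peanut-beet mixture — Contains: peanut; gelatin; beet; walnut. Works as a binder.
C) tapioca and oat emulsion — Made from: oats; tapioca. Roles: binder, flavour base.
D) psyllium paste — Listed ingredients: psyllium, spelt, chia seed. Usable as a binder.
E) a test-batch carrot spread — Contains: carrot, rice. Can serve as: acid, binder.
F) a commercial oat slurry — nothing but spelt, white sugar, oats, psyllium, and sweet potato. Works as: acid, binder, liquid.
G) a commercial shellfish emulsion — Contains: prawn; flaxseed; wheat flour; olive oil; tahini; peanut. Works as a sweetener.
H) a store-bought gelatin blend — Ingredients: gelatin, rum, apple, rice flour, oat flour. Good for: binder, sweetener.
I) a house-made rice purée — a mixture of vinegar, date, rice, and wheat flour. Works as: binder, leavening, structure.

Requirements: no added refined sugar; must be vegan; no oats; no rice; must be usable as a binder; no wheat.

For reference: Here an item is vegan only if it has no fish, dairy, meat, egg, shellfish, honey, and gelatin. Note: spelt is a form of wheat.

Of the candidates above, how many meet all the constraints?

1

A: works as a binder, no oats, wheat-free — OK
B: has gelatin, so not vegan — reject
C: has oats, so not oat-free — out
D: has spelt, so not wheat-free — no
E: has rice, so not rice-free — reject
F: has oats, so not oat-free; has spelt, so not wheat-free (and 1 more) — no
G: not usable as a binder; has prawn, so not vegan (and 1 more) — no
H: has gelatin, so not vegan; has oat flour, so not oat-free (and 1 more) — reject
I: has wheat flour, so not wheat-free; has rice, so not rice-free — reject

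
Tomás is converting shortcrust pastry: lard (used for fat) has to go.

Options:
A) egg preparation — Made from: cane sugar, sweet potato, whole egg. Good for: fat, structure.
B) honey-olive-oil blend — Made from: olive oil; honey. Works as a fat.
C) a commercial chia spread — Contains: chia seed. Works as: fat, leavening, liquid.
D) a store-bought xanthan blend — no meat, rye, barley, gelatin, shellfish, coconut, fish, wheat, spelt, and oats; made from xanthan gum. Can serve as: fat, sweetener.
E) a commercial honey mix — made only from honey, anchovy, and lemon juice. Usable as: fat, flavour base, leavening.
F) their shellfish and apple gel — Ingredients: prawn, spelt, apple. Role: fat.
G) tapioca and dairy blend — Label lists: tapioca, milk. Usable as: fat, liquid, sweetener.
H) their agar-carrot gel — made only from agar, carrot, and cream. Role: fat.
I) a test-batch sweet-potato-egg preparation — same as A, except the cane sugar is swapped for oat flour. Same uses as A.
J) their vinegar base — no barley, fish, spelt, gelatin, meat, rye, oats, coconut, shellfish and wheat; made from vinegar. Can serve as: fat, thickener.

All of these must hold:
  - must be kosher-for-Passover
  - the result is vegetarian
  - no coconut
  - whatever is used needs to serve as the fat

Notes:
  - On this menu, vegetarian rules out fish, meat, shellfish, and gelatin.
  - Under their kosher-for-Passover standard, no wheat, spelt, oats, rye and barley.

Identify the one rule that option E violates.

usable as a fat: satisfied
vegetarian: has anchovy — fails
kosher-for-Passover: satisfied
coconut-free: satisfied

vegetarian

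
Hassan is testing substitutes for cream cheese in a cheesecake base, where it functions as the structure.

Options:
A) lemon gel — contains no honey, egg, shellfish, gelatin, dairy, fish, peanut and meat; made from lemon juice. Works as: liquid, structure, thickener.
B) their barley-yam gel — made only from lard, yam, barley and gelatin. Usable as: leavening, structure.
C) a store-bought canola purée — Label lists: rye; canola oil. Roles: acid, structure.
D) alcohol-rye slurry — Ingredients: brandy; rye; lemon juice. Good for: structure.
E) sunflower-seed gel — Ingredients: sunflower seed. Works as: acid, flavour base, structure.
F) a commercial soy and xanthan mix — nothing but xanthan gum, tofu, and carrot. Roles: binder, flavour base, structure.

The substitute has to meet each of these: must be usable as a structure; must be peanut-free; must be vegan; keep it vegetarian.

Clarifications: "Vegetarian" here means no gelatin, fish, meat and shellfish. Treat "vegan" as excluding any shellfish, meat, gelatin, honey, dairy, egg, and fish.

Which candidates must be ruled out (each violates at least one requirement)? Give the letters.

A: vegan, no peanut — OK
B: has gelatin, so not vegetarian; has gelatin, so not vegan — reject
C: only rye and canola oil; none excluded — keep
D: vegan, vegetarian — keep
E: no peanut, vegan — OK
F: only tofu, xanthan gum and carrot; none excluded — OK

B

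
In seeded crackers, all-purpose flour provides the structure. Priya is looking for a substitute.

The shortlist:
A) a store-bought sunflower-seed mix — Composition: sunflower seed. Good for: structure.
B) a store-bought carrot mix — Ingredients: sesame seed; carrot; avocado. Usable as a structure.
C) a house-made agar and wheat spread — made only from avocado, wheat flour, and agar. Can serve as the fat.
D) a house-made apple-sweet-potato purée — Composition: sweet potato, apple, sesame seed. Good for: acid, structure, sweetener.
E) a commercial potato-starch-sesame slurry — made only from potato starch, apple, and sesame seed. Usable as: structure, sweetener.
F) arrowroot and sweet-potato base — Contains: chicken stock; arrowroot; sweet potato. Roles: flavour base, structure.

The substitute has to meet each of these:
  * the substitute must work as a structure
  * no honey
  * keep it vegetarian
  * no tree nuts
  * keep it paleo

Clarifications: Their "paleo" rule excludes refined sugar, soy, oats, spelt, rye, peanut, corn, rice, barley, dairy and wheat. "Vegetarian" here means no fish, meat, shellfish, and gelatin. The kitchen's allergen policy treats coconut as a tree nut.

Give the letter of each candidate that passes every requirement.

A, B, D, E

A: works as a structure, paleo, vegetarian — valid
B: all constraints satisfied — OK
C: not usable as a structure; has wheat flour, so not paleo — out
D: every rule checks out — OK
E: nothing on the exclusion list — OK
F: has chicken stock, so not vegetarian — out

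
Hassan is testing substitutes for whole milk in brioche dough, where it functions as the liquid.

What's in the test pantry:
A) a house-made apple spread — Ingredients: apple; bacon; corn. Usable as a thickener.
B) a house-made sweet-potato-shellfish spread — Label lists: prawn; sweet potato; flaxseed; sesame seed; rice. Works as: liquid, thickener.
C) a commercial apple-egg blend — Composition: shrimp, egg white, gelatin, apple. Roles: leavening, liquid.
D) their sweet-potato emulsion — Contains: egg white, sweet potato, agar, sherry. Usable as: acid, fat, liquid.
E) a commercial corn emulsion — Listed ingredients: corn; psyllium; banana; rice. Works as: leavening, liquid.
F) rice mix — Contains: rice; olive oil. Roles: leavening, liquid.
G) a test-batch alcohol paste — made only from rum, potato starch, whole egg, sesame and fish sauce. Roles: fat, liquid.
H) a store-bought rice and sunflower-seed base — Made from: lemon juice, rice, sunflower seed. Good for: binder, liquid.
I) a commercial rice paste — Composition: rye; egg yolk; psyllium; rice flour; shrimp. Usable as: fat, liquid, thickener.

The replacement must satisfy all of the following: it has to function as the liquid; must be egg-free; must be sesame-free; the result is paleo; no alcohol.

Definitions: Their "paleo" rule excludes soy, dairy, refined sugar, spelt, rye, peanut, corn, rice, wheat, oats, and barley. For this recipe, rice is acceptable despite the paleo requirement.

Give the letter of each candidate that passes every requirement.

A: not usable as a liquid; has corn, so not paleo — out
B: has sesame seed, so not sesame-free — no
C: has egg white, so not egg-free — no
D: has egg white, so not egg-free; has sherry, so not alcohol-free — no
E: has corn, so not paleo — reject
F: rice is permitted under the paleo carve-out; nothing else excluded — keep
G: has sesame, so not sesame-free; has whole egg, so not egg-free (and 1 more) — reject
H: rice is permitted under the paleo carve-out; nothing else excluded — valid
I: has rye, so not paleo; has egg yolk, so not egg-free — out

F, H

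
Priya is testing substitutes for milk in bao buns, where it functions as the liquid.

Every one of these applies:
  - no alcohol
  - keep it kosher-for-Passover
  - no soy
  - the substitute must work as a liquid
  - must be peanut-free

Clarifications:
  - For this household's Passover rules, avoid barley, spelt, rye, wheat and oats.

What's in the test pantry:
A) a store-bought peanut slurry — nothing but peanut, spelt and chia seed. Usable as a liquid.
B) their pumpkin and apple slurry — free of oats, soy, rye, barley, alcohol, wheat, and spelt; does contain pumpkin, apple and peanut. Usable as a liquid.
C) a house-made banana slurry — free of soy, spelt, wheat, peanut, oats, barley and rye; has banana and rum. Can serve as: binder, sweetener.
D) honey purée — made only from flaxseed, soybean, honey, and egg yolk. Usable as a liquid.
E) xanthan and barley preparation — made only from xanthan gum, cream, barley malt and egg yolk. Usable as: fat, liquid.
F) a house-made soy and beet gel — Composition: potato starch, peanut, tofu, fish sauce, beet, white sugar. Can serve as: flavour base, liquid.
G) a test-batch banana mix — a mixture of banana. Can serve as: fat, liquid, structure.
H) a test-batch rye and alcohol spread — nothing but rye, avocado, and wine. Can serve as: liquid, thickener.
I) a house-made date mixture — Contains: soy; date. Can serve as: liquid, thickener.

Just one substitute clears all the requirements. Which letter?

G

A: has spelt, so not kosher-for-Passover; has peanut, so not peanut-free — reject
B: has peanut, so not peanut-free — no
C: not usable as a liquid; has rum, so not alcohol-free — out
D: has soybean, so not soy-free — no
E: has barley malt, so not kosher-for-Passover — out
F: has peanut, so not peanut-free; has tofu, so not soy-free — reject
G: every rule checks out — valid
H: has rye, so not kosher-for-Passover; has wine, so not alcohol-free — no
I: has soy, so not soy-free — out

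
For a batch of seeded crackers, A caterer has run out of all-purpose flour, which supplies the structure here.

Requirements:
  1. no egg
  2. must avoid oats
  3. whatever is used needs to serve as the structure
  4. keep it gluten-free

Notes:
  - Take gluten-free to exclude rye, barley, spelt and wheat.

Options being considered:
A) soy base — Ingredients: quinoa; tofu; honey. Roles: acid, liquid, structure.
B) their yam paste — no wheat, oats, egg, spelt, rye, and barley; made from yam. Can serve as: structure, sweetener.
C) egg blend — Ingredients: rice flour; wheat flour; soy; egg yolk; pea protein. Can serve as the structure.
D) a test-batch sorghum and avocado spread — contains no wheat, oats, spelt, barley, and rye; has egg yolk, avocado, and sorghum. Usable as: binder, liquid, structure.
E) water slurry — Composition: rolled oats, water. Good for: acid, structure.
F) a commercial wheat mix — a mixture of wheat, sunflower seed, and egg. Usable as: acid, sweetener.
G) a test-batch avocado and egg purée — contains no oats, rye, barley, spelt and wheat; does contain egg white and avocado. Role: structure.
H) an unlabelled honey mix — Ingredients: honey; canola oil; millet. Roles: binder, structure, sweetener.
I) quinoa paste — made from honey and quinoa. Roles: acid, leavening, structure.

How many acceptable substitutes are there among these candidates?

4

A: all constraints satisfied — valid
B: works as a structure, no egg, no oats — keep
C: has wheat flour, so not gluten-free; has egg yolk, so not egg-free — reject
D: has egg yolk, so not egg-free — no
E: has rolled oats, so not oat-free — no
F: not usable as a structure; has wheat, so not gluten-free (and 1 more) — no
G: has egg white, so not egg-free — no
H: only honey, canola oil and millet; none excluded — keep
I: works as a structure, no oats, no egg — valid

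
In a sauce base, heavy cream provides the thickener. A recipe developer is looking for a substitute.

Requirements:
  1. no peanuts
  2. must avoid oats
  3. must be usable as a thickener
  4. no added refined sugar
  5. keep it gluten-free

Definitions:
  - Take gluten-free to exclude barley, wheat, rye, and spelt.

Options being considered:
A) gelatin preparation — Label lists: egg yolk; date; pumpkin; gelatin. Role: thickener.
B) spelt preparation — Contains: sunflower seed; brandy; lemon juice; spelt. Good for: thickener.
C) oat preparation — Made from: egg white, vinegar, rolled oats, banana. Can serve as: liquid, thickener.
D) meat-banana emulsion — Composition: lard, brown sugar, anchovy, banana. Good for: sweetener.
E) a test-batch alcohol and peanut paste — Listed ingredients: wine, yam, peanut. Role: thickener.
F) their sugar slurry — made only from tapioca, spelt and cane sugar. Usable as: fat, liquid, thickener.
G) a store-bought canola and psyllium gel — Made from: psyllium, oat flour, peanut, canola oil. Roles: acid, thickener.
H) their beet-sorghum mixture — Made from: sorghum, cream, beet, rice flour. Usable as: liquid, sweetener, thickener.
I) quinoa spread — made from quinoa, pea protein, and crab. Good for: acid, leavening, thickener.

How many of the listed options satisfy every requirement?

A: egg yolk and gelatin etc. — none of it excluded — OK
B: has spelt, so not gluten-free — no
C: has rolled oats, so not oat-free — no
D: not usable as a thickener; has brown sugar, so not no-added-sugar — reject
E: has peanut, so not peanut-free — out
F: has spelt, so not gluten-free; has cane sugar, so not no-added-sugar — reject
G: has oat flour, so not oat-free; has peanut, so not peanut-free — no
H: cream and rice flour etc. — none of it excluded — valid
I: works as a thickener, gluten-free, no oats — valid

3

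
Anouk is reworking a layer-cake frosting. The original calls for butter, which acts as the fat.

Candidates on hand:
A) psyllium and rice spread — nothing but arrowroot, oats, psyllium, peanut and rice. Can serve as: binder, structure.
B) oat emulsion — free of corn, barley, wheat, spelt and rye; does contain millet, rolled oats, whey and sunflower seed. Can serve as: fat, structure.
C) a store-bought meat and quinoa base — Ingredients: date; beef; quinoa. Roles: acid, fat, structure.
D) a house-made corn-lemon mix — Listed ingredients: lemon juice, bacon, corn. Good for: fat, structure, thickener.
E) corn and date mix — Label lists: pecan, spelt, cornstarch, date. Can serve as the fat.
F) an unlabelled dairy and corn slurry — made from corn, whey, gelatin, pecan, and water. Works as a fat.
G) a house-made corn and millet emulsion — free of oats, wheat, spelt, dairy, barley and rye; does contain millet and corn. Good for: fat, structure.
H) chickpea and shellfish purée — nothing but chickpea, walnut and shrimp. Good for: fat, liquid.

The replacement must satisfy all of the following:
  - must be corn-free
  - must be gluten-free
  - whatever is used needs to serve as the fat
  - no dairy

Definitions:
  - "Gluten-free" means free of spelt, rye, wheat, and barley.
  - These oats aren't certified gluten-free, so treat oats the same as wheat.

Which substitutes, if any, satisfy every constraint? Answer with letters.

C, H

A: not usable as a fat; has oats, so not gluten-free — no
B: has rolled oats, so not gluten-free; has whey, so not dairy-free — no
C: works as a fat, no dairy, gluten-free — valid
D: has corn, so not corn-free — reject
E: has spelt, so not gluten-free; has cornstarch, so not corn-free — reject
F: has whey, so not dairy-free; has corn, so not corn-free — out
G: has corn, so not corn-free — out
H: every rule checks out — OK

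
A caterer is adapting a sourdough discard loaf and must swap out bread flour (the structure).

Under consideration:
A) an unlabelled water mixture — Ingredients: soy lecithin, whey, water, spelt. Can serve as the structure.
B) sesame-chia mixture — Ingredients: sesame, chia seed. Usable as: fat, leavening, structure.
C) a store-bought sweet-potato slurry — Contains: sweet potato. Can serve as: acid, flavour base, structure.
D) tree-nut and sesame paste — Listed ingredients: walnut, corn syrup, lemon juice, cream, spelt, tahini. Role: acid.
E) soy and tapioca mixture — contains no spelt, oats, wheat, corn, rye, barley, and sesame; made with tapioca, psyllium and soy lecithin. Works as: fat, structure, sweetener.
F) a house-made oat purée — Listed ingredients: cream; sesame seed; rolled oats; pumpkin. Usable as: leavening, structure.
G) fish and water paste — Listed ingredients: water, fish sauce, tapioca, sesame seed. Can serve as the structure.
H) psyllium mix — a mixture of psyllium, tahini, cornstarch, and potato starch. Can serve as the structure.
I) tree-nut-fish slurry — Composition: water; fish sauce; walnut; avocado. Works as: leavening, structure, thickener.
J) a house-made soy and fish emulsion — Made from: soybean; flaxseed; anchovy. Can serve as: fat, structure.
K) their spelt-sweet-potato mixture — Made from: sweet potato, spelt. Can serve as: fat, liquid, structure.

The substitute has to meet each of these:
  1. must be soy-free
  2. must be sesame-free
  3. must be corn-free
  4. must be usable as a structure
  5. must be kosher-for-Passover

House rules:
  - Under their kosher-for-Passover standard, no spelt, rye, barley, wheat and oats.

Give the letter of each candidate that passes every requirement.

C, I

A: has spelt, so not kosher-for-Passover; has soy lecithin, so not soy-free — reject
B: has sesame, so not sesame-free — no
C: only sweet potato; none excluded — OK
D: not usable as a structure; has spelt, so not kosher-for-Passover (and 2 more) — reject
E: has soy lecithin, so not soy-free — out
F: has rolled oats, so not kosher-for-Passover; has sesame seed, so not sesame-free — reject
G: has sesame seed, so not sesame-free — reject
H: has tahini, so not sesame-free; has cornstarch, so not corn-free — no
I: works as a structure, no sesame, kosher-for-Passover — keep
J: has soybean, so not soy-free — out
K: has spelt, so not kosher-for-Passover — no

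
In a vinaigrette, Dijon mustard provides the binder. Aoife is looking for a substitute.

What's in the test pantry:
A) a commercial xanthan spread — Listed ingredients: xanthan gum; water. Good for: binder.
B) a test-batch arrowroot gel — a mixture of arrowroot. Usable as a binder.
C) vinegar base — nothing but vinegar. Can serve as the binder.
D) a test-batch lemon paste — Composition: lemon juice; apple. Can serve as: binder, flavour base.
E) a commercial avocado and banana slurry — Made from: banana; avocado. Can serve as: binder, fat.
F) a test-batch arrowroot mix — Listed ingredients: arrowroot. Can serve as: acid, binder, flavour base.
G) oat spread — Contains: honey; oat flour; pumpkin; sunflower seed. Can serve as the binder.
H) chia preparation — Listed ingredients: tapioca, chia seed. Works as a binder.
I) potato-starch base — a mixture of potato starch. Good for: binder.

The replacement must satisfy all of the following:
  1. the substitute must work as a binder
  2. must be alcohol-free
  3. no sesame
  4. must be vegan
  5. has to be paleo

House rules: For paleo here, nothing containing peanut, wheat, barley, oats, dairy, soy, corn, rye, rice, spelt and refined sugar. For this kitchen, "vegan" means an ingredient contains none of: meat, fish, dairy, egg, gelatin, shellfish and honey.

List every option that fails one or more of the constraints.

A: only water and xanthan gum; none excluded — keep
B: vegan, paleo — OK
C: works as a binder, no alcohol, vegan — OK
D: all constraints satisfied — keep
E: no alcohol, paleo — valid
F: only arrowroot; none excluded — keep
G: has oat flour, so not paleo; has honey, so not vegan — out
H: only chia seed and tapioca; none excluded — valid
I: works as a binder, paleo, vegan — valid

G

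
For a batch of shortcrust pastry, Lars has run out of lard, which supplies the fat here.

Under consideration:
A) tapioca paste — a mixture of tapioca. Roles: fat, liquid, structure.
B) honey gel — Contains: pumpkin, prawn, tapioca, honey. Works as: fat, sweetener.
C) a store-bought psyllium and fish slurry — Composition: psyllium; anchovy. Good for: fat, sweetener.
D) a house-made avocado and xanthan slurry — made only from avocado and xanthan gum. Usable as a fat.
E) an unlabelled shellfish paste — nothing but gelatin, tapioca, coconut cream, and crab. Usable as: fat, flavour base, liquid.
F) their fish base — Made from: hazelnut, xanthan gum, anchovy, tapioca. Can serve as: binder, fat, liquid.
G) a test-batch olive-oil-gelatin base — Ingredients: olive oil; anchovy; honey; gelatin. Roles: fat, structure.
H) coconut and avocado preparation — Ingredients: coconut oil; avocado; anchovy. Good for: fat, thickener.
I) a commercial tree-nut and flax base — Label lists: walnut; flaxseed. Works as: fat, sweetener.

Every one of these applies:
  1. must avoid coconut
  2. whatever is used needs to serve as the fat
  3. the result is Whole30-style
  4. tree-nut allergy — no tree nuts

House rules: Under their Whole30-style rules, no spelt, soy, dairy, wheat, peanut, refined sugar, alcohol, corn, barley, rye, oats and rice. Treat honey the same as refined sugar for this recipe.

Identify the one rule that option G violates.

usable as a fat: satisfied
Whole30-style: has honey — fails
coconut-free: satisfied
tree-nut-free: satisfied

Whole30-style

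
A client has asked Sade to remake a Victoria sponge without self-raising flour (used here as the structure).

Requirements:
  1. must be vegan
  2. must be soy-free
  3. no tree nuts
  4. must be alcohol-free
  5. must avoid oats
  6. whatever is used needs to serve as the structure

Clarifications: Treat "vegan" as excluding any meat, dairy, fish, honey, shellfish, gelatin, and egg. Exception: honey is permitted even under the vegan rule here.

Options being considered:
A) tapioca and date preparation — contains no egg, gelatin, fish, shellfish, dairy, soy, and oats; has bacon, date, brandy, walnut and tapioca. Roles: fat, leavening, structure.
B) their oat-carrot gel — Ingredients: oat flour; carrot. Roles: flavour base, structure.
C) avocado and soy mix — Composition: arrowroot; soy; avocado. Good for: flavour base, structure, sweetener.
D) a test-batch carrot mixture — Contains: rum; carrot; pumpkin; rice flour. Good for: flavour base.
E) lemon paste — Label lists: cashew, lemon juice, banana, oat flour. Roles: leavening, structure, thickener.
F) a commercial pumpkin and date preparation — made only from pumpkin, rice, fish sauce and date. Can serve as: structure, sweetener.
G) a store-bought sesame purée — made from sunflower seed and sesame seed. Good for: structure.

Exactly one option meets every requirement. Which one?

A: has bacon, so not vegan; has brandy, so not alcohol-free (and 1 more) — reject
B: has oat flour, so not oat-free — no
C: has soy, so not soy-free — out
D: not usable as a structure; has rum, so not alcohol-free — no
E: has oat flour, so not oat-free; has cashew, so not tree-nut-free — reject
F: has fish sauce, so not vegan — reject
G: all constraints satisfied — OK

G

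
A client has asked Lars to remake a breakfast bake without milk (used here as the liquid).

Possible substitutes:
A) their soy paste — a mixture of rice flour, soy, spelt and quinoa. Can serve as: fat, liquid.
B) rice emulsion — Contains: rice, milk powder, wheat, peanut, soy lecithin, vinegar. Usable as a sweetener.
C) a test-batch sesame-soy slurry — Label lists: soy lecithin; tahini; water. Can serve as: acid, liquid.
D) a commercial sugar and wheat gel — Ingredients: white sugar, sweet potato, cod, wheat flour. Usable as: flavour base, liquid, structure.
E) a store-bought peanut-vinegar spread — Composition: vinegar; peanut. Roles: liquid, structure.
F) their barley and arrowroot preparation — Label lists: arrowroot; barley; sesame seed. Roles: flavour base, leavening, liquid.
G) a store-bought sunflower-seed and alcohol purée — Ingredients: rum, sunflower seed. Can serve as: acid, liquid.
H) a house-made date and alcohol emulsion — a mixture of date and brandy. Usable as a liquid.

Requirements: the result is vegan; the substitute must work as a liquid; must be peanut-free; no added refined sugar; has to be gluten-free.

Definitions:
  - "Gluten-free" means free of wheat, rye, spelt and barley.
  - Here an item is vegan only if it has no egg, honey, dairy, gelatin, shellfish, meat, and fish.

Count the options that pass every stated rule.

3

A: has spelt, so not gluten-free — out
B: not usable as a liquid; has wheat, so not gluten-free (and 2 more) — out
C: all constraints satisfied — OK
D: has wheat flour, so not gluten-free; has cod, so not vegan (and 1 more) — no
E: has peanut, so not peanut-free — reject
F: has barley, so not gluten-free — no
G: nothing on the exclusion list — OK
H: gluten-free, vegan — OK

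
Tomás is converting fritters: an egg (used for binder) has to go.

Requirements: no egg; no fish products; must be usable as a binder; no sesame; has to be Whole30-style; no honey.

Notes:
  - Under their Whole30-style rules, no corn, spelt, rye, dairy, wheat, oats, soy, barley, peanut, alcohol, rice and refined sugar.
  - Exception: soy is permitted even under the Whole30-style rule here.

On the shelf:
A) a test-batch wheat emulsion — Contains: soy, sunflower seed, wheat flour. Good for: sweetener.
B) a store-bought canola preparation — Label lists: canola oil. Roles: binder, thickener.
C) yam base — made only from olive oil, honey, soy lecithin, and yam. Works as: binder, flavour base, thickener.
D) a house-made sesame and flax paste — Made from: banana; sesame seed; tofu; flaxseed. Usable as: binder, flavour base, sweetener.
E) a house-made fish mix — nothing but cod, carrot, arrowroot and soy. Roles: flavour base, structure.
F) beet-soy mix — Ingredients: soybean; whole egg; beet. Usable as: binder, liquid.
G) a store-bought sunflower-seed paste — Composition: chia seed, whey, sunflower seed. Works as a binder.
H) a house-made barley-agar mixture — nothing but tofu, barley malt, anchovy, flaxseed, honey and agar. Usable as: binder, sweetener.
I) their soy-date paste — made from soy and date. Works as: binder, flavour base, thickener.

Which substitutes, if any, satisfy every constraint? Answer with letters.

A: not usable as a binder; has wheat flour, so not Whole30-style — no
B: works as a binder, no fish, Whole30-style — keep
C: has honey, so not honey-free — out
D: has sesame seed, so not sesame-free — reject
E: not usable as a binder; has cod, so not fish-free — out
F: has whole egg, so not egg-free — no
G: has whey, so not Whole30-style — reject
H: has barley malt, so not Whole30-style; has honey, so not honey-free (and 1 more) — reject
I: soy is permitted under the Whole30-style carve-out; nothing else excluded — valid

B, I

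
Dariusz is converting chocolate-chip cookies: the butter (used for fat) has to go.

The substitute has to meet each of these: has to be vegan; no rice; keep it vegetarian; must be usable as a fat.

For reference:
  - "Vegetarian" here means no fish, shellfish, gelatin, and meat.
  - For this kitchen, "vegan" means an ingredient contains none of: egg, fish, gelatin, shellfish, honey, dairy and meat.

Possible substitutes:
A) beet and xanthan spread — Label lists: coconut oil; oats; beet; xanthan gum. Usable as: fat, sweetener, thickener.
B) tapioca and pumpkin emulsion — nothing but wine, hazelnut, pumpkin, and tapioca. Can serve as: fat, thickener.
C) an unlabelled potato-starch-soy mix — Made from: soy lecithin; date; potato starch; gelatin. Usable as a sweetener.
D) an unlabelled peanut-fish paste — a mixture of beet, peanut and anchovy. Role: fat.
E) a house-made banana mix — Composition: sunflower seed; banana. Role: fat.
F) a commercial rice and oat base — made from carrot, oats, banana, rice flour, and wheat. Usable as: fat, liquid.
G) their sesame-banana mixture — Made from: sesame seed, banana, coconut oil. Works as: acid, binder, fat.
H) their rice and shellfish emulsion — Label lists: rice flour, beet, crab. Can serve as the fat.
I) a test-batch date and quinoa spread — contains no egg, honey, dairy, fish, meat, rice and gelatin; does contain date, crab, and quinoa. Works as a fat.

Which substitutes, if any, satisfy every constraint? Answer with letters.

A: vegetarian, no rice — keep
B: wine and hazelnut etc. — none of it excluded — keep
C: not usable as a fat; has gelatin, so not vegetarian (and 1 more) — reject
D: has anchovy, so not vegetarian; has anchovy, so not vegan — reject
E: only sunflower seed and banana; none excluded — keep
F: has rice flour, so not rice-free — reject
G: only coconut oil, sesame seed, and banana; none excluded — keep
H: has crab, so not vegetarian; has crab, so not vegan (and 1 more) — no
I: has crab, so not vegetarian; has crab, so not vegan — out

A, B, E, G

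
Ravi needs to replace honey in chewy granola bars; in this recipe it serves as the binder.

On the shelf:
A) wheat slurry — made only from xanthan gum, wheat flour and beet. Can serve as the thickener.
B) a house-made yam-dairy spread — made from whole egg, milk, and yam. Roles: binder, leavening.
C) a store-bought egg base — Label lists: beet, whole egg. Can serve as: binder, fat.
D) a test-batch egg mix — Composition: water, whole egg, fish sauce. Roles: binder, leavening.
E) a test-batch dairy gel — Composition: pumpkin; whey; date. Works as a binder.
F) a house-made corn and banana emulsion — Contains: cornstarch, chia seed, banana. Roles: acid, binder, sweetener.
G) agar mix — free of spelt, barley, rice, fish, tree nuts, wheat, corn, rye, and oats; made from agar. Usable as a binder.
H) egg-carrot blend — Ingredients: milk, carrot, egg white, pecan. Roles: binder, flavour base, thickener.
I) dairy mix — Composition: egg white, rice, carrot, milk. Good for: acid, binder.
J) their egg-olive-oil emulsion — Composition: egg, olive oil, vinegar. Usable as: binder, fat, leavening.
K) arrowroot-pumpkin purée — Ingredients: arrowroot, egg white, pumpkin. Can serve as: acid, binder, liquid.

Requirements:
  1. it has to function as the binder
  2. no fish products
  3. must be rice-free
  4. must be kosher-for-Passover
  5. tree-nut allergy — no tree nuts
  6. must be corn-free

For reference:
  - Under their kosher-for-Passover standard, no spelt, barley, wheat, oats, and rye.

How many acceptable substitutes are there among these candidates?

A: not usable as a binder; has wheat flour, so not kosher-for-Passover — out
B: only milk, whole egg, and yam; none excluded — valid
C: only whole egg and beet; none excluded — OK
D: has fish sauce, so not fish-free — no
E: no rice, no corn — OK
F: has cornstarch, so not corn-free — out
G: all constraints satisfied — OK
H: has pecan, so not tree-nut-free — out
I: has rice, so not rice-free — out
J: only egg, vinegar and olive oil; none excluded — valid
K: all constraints satisfied — OK

6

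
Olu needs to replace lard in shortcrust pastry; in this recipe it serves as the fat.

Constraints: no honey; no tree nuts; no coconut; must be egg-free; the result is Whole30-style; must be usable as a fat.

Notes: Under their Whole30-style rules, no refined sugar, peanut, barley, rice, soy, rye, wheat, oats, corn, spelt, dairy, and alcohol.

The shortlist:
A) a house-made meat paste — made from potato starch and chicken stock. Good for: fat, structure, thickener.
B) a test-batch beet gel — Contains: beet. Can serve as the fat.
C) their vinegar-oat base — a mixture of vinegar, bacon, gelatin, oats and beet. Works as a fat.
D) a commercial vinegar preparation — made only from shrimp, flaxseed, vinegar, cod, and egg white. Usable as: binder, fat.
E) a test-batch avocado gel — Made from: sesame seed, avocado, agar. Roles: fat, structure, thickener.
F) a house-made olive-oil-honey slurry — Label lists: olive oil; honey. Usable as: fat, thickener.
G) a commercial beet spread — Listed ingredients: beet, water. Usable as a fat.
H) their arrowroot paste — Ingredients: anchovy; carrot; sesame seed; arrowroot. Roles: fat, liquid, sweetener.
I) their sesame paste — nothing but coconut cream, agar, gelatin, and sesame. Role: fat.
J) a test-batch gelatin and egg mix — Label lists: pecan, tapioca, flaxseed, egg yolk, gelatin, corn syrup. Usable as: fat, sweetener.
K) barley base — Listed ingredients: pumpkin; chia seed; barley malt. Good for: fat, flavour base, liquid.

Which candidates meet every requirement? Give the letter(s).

A: works as a fat, no egg, Whole30-style — valid
B: works as a fat, Whole30-style, no honey — keep
C: has oats, so not Whole30-style — no
D: has egg white, so not egg-free — out
E: every rule checks out — valid
F: has honey, so not honey-free — no
G: all constraints satisfied — OK
H: no tree nuts, no coconut — OK
I: has coconut cream, so not coconut-free — reject
J: has corn syrup, so not Whole30-style; has egg yolk, so not egg-free (and 1 more) — no
K: has barley malt, so not Whole30-style — out

A, B, E, G, H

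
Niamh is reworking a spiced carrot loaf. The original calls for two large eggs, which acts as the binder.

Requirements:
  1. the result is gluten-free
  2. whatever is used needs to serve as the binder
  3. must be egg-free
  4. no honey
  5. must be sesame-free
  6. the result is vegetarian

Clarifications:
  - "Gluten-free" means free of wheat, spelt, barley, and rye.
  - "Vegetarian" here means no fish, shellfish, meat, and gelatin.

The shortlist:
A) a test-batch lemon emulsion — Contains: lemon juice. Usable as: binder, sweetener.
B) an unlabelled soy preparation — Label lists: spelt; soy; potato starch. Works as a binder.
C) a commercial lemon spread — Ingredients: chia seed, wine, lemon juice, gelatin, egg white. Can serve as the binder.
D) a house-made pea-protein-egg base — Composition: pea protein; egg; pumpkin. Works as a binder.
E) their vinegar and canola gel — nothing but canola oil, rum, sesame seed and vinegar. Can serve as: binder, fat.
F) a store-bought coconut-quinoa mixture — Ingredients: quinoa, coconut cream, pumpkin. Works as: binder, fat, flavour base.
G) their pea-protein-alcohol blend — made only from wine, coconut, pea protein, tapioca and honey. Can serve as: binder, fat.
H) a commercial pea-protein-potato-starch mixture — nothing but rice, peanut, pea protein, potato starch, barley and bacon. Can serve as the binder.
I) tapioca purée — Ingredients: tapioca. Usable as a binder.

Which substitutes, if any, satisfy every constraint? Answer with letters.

A: vegetarian, no sesame — valid
B: has spelt, so not gluten-free — no
C: has gelatin, so not vegetarian; has egg white, so not egg-free — out
D: has egg, so not egg-free — no
E: has sesame seed, so not sesame-free — out
F: nothing on the exclusion list — keep
G: has honey, so not honey-free — out
H: has barley, so not gluten-free; has bacon, so not vegetarian — reject
I: only tapioca; none excluded — keep

A, F, I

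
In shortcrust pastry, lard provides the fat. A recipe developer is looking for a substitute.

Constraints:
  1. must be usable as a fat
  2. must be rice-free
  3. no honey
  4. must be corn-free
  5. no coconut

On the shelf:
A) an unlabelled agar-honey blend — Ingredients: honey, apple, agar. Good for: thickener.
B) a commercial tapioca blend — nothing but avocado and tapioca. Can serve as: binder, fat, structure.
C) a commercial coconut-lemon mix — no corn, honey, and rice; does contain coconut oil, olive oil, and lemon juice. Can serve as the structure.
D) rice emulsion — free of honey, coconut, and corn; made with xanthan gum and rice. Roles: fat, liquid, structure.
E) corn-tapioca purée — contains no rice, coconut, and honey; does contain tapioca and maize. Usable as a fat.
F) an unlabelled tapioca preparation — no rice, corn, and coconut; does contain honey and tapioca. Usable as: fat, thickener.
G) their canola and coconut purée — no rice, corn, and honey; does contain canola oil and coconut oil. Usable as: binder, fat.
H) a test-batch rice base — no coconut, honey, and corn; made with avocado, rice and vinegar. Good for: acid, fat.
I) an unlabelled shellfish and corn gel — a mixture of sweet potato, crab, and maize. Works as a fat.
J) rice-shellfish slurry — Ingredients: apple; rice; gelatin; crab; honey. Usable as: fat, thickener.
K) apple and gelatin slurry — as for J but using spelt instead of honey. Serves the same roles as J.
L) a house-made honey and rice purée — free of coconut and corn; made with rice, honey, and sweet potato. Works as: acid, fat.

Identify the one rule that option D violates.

rice-free

usable as a fat: satisfied
honey-free: satisfied
coconut-free: satisfied
rice-free: has rice — fails
corn-free: satisfied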